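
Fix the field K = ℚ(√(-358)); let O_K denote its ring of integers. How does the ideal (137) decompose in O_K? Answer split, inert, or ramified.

inert — (137) stays prime in O_K

d = -358 ≡ 2 (mod 4), so O_K = ℤ[√-358] and disc(K) = 4d = -1432.
137 ∤ -1432, so 137 is unramified.
(-358/137) = 53^68 mod 137 = 136, giving Legendre symbol -1.
d is a non-residue mod p, hence 137 remains inert in O_K.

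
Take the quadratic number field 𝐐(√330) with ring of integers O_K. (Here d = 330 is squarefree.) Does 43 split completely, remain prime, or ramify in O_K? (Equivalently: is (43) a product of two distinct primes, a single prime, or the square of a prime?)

43 remains inert

Since 330 ≢ 1 mod 4, the ring of integers is ℤ[√330] with discriminant 4·330 = 1320.
disc(K) = 1320 is not divisible by 43; 43 is unramified.
Euler's criterion: 330^21 mod 43 = 42. Thus (330|43) = -1.
d is a non-residue mod p, hence 43 remains inert in O_K.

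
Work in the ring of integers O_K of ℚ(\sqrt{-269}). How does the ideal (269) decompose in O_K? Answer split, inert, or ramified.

-269 mod 4 = 3, hence disc K = 4·(-269) = -1076 and O_K = ℤ[√-269].
269 divides disc(K) = -1076, so 269 ramifies.

p ramifies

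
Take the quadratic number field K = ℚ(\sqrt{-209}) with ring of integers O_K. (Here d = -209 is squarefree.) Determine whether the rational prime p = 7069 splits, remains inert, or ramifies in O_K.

p is inert

-209 mod 4 = 3, hence disc K = 4·(-209) = -836 and O_K = ℤ[√-209].
Since gcd(7069, -836) = 1 the prime 7069 does not ramify.
Euler's criterion: (-209)^3534 mod 7069 = 7068. Thus (-209|7069) = -1.
d is a non-residue mod p, hence 7069 remains inert in O_K.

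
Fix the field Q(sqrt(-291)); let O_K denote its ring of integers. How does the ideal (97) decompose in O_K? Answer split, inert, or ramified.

ramifies in O_K

Since -291 ≡ 1 mod 4, the ring of integers is ℤ[(1+√-291)/2] with discriminant -291.
Ramification test: 97 | -291. The prime 97 ramifies in K.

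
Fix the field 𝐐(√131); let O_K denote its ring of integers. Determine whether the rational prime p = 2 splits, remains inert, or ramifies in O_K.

131 mod 4 = 3, hence disc K = 4·131 = 524 and O_K = ℤ[√131].
disc(K) = 524 = 2·262, so p = 2 is ramified.

p ramifies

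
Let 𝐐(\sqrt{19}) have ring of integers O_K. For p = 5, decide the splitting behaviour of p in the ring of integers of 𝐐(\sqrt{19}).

split — (5) = 𝔭₁𝔭₂ with 𝔭₁ ≠ 𝔭₂

Since 19 ≢ 1 mod 4, the ring of integers is ℤ[√19] with discriminant 4·19 = 76.
Since gcd(5, 76) = 1 the prime 5 does not ramify.
(19/5) = 4^2 mod 5 = 1, giving Legendre symbol 1.
(19/5) = 1, so 5 splits.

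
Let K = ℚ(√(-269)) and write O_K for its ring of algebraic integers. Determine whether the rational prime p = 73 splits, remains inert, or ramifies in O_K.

73 splits in O_K

d = -269 ≡ 3 (mod 4), so O_K = ℤ[√-269] and disc(K) = 4d = -1076.
disc(K) = -1076 is not divisible by 73; 73 is unramified.
Legendre symbol by Euler's criterion: (-269/73) ≡ (-269)^36 ≡ 1 (mod 73), i.e. (-269/73) = 1.
Legendre symbol 1 ⇒ 73 is split.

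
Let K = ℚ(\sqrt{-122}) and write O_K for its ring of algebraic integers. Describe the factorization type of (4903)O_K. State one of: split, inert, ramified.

4903 splits in O_K

d = -122 ≡ 2 (mod 4), so O_K = ℤ[√-122] and disc(K) = 4d = -488.
disc(K) = -488 is not divisible by 4903; 4903 is unramified.
(-122/4903) = 4781^2451 mod 4903 = 1, giving Legendre symbol 1.
d is a quadratic residue mod p, hence 4903 splits in O_K.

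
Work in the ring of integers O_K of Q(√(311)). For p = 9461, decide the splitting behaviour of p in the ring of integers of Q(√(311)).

d = 311 ≡ 3 (mod 4), so O_K = ℤ[√311] and disc(K) = 4d = 1244.
9461 ∤ 1244, so 9461 is unramified.
(311/9461) = 311^4730 mod 9461 = 9460, giving Legendre symbol -1.
(311/9461) = -1, so 9461 is inert.

inert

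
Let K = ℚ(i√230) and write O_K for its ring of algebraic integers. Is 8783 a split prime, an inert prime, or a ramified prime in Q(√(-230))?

split — (8783) = 𝔭₁𝔭₂ with 𝔭₁ ≠ 𝔭₂

-230 mod 4 = 2, hence disc K = 4·(-230) = -920 and O_K = ℤ[√-230].
disc(K) = -920 is not divisible by 8783; 8783 is unramified.
Compute (-230/8783) via Euler: 8553^((8783-1)/2) mod 8783 = 1, so (-230/8783) = 1.
(-230/8783) = 1, so 8783 splits.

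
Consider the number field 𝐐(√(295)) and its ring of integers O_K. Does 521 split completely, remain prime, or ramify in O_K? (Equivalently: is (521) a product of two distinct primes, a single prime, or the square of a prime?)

p splits

d = 295 ≡ 3 (mod 4), so O_K = ℤ[√295] and disc(K) = 4d = 1180.
Since gcd(521, 1180) = 1 the prime 521 does not ramify.
Legendre symbol by Euler's criterion: (295/521) ≡ 295^260 ≡ 1 (mod 521), i.e. (295/521) = 1.
d is a quadratic residue mod p, hence 521 splits in O_K.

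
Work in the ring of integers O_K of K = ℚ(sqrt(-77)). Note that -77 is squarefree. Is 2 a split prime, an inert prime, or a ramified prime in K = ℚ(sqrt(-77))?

2 is ramified

d = -77 ≡ 3 (mod 4), so O_K = ℤ[√-77] and disc(K) = 4d = -308.
2 divides disc(K) = -308, so 2 ramifies.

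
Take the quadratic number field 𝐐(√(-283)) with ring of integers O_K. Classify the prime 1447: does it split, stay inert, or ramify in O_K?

inert — (1447) stays prime in O_K

-283 mod 4 = 1, hence disc K = -283 and O_K = ℤ[(1+√-283)/2].
disc(K) = -283 is not divisible by 1447; 1447 is unramified.
Legendre symbol by Euler's criterion: (-283/1447) ≡ (-283)^723 ≡ 1446 (mod 1447), i.e. (-283/1447) = -1.
(-283/1447) = -1, so 1447 is inert.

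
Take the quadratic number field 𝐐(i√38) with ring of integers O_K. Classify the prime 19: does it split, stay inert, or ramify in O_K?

ramified

-38 mod 4 = 2, hence disc K = 4·(-38) = -152 and O_K = ℤ[√-38].
19 divides disc(K) = -152, so 19 ramifies.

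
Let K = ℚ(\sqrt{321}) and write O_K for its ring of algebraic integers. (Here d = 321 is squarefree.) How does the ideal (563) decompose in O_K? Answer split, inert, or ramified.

Since 321 ≡ 1 mod 4, the ring of integers is ℤ[(1+√321)/2] with discriminant 321.
Since gcd(563, 321) = 1 the prime 563 does not ramify.
Euler's criterion: 321^281 mod 563 = 1. Thus (321|563) = 1.
Legendre symbol 1 ⇒ 563 is split.

p splits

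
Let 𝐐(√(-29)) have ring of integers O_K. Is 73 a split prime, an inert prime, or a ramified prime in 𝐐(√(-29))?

p is inert

-29 mod 4 = 3, hence disc K = 4·(-29) = -116 and O_K = ℤ[√-29].
Since gcd(73, -116) = 1 the prime 73 does not ramify.
Compute (-29/73) via Euler: 44^((73-1)/2) mod 73 = 72, so (-29/73) = -1.
Legendre symbol -1 ⇒ 73 is inert.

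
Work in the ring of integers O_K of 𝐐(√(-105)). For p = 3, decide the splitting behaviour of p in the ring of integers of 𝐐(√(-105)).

d = -105 ≡ 3 (mod 4), so O_K = ℤ[√-105] and disc(K) = 4d = -420.
Ramification test: 3 | -420. The prime 3 ramifies in K.

ramified — (3) = 𝔭²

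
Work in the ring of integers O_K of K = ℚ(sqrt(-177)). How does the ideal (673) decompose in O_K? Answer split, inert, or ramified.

Since -177 ≢ 1 mod 4, the ring of integers is ℤ[√-177] with discriminant 4·(-177) = -708.
673 ∤ -708, so 673 is unramified.
(-177/673) = 496^336 mod 673 = 672, giving Legendre symbol -1.
Legendre symbol -1 ⇒ 673 is inert.

inert — (673) stays prime in O_K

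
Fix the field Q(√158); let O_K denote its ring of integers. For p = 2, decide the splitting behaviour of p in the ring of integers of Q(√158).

ramified — (2) = 𝔭²

d = 158 ≡ 2 (mod 4), so O_K = ℤ[√158] and disc(K) = 4d = 632.
Ramification test: 2 | 632. The prime 2 ramifies in K.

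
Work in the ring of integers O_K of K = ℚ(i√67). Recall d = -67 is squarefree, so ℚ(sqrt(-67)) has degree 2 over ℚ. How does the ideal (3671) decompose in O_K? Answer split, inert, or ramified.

Since -67 ≡ 1 mod 4, the ring of integers is ℤ[(1+√-67)/2] with discriminant -67.
disc(K) = -67 is not divisible by 3671; 3671 is unramified.
Euler's criterion: (-67)^1835 mod 3671 = 3670. Thus (-67|3671) = -1.
d is a non-residue mod p, hence 3671 remains inert in O_K.

3671 remains inert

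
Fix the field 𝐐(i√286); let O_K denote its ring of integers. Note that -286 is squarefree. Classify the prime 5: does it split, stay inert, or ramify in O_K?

p splits

Since -286 ≢ 1 mod 4, the ring of integers is ℤ[√-286] with discriminant 4·(-286) = -1144.
Since gcd(5, -1144) = 1 the prime 5 does not ramify.
(-286/5) = 4^2 mod 5 = 1, giving Legendre symbol 1.
Legendre symbol 1 ⇒ 5 is split.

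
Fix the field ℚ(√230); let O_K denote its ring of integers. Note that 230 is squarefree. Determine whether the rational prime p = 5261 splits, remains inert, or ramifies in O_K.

p splits

Since 230 ≢ 1 mod 4, the ring of integers is ℤ[√230] with discriminant 4·230 = 920.
5261 ∤ 920, so 5261 is unramified.
Euler's criterion: 230^2630 mod 5261 = 1. Thus (230|5261) = 1.
Legendre symbol 1 ⇒ 5261 is split.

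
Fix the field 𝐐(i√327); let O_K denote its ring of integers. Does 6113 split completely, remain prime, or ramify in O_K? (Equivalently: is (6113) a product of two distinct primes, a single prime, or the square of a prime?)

remains prime (inert)

-327 mod 4 = 1, hence disc K = -327 and O_K = ℤ[(1+√-327)/2].
disc(K) = -327 is not divisible by 6113; 6113 is unramified.
Legendre symbol by Euler's criterion: (-327/6113) ≡ (-327)^3056 ≡ 6112 (mod 6113), i.e. (-327/6113) = -1.
(-327/6113) = -1, so 6113 is inert.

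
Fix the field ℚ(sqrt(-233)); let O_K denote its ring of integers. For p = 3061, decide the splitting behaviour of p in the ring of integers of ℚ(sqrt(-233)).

split

-233 mod 4 = 3, hence disc K = 4·(-233) = -932 and O_K = ℤ[√-233].
disc(K) = -932 is not divisible by 3061; 3061 is unramified.
(-233/3061) = 2828^1530 mod 3061 = 1, giving Legendre symbol 1.
Legendre symbol 1 ⇒ 3061 is split.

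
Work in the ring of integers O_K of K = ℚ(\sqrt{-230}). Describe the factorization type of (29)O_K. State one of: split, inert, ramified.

d = -230 ≡ 2 (mod 4), so O_K = ℤ[√-230] and disc(K) = 4d = -920.
29 ∤ -920, so 29 is unramified.
Compute (-230/29) via Euler: 2^((29-1)/2) mod 29 = 28, so (-230/29) = -1.
Legendre symbol -1 ⇒ 29 is inert.

remains prime (inert)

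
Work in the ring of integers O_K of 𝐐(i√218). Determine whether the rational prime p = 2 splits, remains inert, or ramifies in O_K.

ramified

-218 mod 4 = 2, hence disc K = 4·(-218) = -872 and O_K = ℤ[√-218].
2 divides disc(K) = -872, so 2 ramifies.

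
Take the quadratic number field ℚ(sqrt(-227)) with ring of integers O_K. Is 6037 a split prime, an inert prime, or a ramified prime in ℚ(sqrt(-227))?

d = -227 ≡ 1 (mod 4), so O_K = ℤ[(1+√-227)/2] and disc(K) = d = -227.
6037 ∤ -227, so 6037 is unramified.
Euler's criterion: (-227)^3018 mod 6037 = 6036. Thus (-227|6037) = -1.
(-227/6037) = -1, so 6037 is inert.

inert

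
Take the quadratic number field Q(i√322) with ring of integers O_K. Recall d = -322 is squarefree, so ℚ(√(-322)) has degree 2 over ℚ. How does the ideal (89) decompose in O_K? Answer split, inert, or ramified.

-322 mod 4 = 2, hence disc K = 4·(-322) = -1288 and O_K = ℤ[√-322].
disc(K) = -1288 is not divisible by 89; 89 is unramified.
Compute (-322/89) via Euler: 34^((89-1)/2) mod 89 = 1, so (-322/89) = 1.
d is a quadratic residue mod p, hence 89 splits in O_K.

splits completely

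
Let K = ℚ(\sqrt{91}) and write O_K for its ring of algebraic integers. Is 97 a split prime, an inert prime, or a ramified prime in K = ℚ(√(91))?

splits completely

Since 91 ≢ 1 mod 4, the ring of integers is ℤ[√91] with discriminant 4·91 = 364.
97 ∤ 364, so 97 is unramified.
(91/97) = 91^48 mod 97 = 1, giving Legendre symbol 1.
(91/97) = 1, so 97 splits.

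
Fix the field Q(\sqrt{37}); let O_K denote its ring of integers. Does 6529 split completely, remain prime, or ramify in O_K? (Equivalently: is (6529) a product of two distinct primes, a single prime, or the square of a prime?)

d = 37 ≡ 1 (mod 4), so O_K = ℤ[(1+√37)/2] and disc(K) = d = 37.
6529 ∤ 37, so 6529 is unramified.
Euler's criterion: 37^3264 mod 6529 = 6528. Thus (37|6529) = -1.
Legendre symbol -1 ⇒ 6529 is inert.

p is inert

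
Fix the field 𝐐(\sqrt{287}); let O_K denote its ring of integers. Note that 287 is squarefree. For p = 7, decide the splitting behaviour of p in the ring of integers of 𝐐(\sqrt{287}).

287 mod 4 = 3, hence disc K = 4·287 = 1148 and O_K = ℤ[√287].
7 divides disc(K) = 1148, so 7 ramifies.

ramifies in O_K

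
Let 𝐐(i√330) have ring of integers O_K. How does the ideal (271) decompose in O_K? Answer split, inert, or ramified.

-330 mod 4 = 2, hence disc K = 4·(-330) = -1320 and O_K = ℤ[√-330].
Since gcd(271, -1320) = 1 the prime 271 does not ramify.
Legendre symbol by Euler's criterion: (-330/271) ≡ (-330)^135 ≡ 1 (mod 271), i.e. (-330/271) = 1.
Legendre symbol 1 ⇒ 271 is split.

271 splits in O_K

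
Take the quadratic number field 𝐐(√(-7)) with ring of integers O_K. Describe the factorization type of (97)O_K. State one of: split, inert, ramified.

inert — (97) stays prime in O_K

Since -7 ≡ 1 mod 4, the ring of integers is ℤ[(1+√-7)/2] with discriminant -7.
disc(K) = -7 is not divisible by 97; 97 is unramified.
Compute (-7/97) via Euler: 90^((97-1)/2) mod 97 = 96, so (-7/97) = -1.
(-7/97) = -1, so 97 is inert.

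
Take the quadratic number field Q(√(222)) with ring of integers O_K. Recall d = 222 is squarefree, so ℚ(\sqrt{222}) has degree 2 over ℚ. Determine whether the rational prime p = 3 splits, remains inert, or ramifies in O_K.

Since 222 ≢ 1 mod 4, the ring of integers is ℤ[√222] with discriminant 4·222 = 888.
Ramification test: 3 | 888. The prime 3 ramifies in K.

ramified — (3) = 𝔭²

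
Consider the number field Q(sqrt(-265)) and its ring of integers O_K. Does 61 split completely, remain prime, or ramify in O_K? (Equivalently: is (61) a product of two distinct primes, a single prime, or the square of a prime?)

61 remains inert

-265 mod 4 = 3, hence disc K = 4·(-265) = -1060 and O_K = ℤ[√-265].
disc(K) = -1060 is not divisible by 61; 61 is unramified.
Compute (-265/61) via Euler: 40^((61-1)/2) mod 61 = 60, so (-265/61) = -1.
(-265/61) = -1, so 61 is inert.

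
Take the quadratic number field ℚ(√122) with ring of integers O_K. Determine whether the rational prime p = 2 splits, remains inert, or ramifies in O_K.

122 mod 4 = 2, hence disc K = 4·122 = 488 and O_K = ℤ[√122].
2 divides disc(K) = 488, so 2 ramifies.

2 is ramified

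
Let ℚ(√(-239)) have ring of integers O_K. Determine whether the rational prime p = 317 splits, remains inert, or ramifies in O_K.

remains prime (inert)

Since -239 ≡ 1 mod 4, the ring of integers is ℤ[(1+√-239)/2] with discriminant -239.
disc(K) = -239 is not divisible by 317; 317 is unramified.
Compute (-239/317) via Euler: 78^((317-1)/2) mod 317 = 316, so (-239/317) = -1.
(-239/317) = -1, so 317 is inert.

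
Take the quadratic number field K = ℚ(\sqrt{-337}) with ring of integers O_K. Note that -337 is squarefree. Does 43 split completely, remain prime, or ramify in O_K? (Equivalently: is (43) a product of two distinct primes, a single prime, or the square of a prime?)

p is inert

Since -337 ≢ 1 mod 4, the ring of integers is ℤ[√-337] with discriminant 4·(-337) = -1348.
43 ∤ -1348, so 43 is unramified.
Euler's criterion: (-337)^21 mod 43 = 42. Thus (-337|43) = -1.
d is a non-residue mod p, hence 43 remains inert in O_K.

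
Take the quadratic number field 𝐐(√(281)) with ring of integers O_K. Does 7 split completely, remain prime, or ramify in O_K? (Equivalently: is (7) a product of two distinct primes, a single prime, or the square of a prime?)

281 mod 4 = 1, hence disc K = 281 and O_K = ℤ[(1+√281)/2].
disc(K) = 281 is not divisible by 7; 7 is unramified.
Legendre symbol by Euler's criterion: (281/7) ≡ 281^3 ≡ 1 (mod 7), i.e. (281/7) = 1.
(281/7) = 1, so 7 splits.

split — (7) = 𝔭₁𝔭₂ with 𝔭₁ ≠ 𝔭₂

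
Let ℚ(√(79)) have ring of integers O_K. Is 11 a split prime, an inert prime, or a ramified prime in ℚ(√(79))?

inert

79 mod 4 = 3, hence disc K = 4·79 = 316 and O_K = ℤ[√79].
Since gcd(11, 316) = 1 the prime 11 does not ramify.
Euler's criterion: 79^5 mod 11 = 10. Thus (79|11) = -1.
d is a non-residue mod p, hence 11 remains inert in O_K.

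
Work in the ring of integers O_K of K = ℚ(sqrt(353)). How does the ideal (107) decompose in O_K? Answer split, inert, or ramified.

inert — (107) stays prime in O_K

d = 353 ≡ 1 (mod 4), so O_K = ℤ[(1+√353)/2] and disc(K) = d = 353.
107 ∤ 353, so 107 is unramified.
(353/107) = 32^53 mod 107 = 106, giving Legendre symbol -1.
Legendre symbol -1 ⇒ 107 is inert.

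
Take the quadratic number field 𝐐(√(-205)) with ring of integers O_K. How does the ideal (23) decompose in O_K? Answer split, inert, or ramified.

-205 mod 4 = 3, hence disc K = 4·(-205) = -820 and O_K = ℤ[√-205].
23 ∤ -820, so 23 is unramified.
(-205/23) = 2^11 mod 23 = 1, giving Legendre symbol 1.
(-205/23) = 1, so 23 splits.

split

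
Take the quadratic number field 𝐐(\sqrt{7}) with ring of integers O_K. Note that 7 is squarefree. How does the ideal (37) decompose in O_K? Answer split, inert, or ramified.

37 splits in O_K

7 mod 4 = 3, hence disc K = 4·7 = 28 and O_K = ℤ[√7].
disc(K) = 28 is not divisible by 37; 37 is unramified.
Compute (7/37) via Euler: 7^((37-1)/2) mod 37 = 1, so (7/37) = 1.
(7/37) = 1, so 37 splits.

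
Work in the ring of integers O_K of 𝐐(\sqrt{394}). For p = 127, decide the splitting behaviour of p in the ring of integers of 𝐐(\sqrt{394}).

394 mod 4 = 2, hence disc K = 4·394 = 1576 and O_K = ℤ[√394].
127 ∤ 1576, so 127 is unramified.
(394/127) = 13^63 mod 127 = 1, giving Legendre symbol 1.
d is a quadratic residue mod p, hence 127 splits in O_K.

splits completely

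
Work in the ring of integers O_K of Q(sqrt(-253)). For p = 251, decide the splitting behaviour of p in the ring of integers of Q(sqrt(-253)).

p splits

Since -253 ≢ 1 mod 4, the ring of integers is ℤ[√-253] with discriminant 4·(-253) = -1012.
251 ∤ -1012, so 251 is unramified.
Euler's criterion: (-253)^125 mod 251 = 1. Thus (-253|251) = 1.
d is a quadratic residue mod p, hence 251 splits in O_K.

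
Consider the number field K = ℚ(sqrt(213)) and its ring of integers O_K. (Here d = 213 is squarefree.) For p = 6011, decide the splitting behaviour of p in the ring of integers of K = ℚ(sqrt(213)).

p splits

d = 213 ≡ 1 (mod 4), so O_K = ℤ[(1+√213)/2] and disc(K) = d = 213.
Since gcd(6011, 213) = 1 the prime 6011 does not ramify.
Compute (213/6011) via Euler: 213^((6011-1)/2) mod 6011 = 1, so (213/6011) = 1.
(213/6011) = 1, so 6011 splits.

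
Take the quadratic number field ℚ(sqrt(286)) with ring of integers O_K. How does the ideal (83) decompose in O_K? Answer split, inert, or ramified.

splits completely

d = 286 ≡ 2 (mod 4), so O_K = ℤ[√286] and disc(K) = 4d = 1144.
Since gcd(83, 1144) = 1 the prime 83 does not ramify.
Euler's criterion: 286^41 mod 83 = 1. Thus (286|83) = 1.
(286/83) = 1, so 83 splits.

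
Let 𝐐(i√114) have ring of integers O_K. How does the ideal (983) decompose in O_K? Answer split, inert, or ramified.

-114 mod 4 = 2, hence disc K = 4·(-114) = -456 and O_K = ℤ[√-114].
disc(K) = -456 is not divisible by 983; 983 is unramified.
Compute (-114/983) via Euler: 869^((983-1)/2) mod 983 = 982, so (-114/983) = -1.
Legendre symbol -1 ⇒ 983 is inert.

p is inert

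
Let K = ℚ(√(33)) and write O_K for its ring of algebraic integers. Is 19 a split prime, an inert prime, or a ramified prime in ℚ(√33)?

33 mod 4 = 1, hence disc K = 33 and O_K = ℤ[(1+√33)/2].
Since gcd(19, 33) = 1 the prime 19 does not ramify.
(33/19) = 14^9 mod 19 = 18, giving Legendre symbol -1.
Legendre symbol -1 ⇒ 19 is inert.

p is inert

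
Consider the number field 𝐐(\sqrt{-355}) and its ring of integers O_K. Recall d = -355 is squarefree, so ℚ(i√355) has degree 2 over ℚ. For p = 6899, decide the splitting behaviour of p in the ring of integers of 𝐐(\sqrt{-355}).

Since -355 ≡ 1 mod 4, the ring of integers is ℤ[(1+√-355)/2] with discriminant -355.
Since gcd(6899, -355) = 1 the prime 6899 does not ramify.
Euler's criterion: (-355)^3449 mod 6899 = 1. Thus (-355|6899) = 1.
d is a quadratic residue mod p, hence 6899 splits in O_K.

6899 splits in O_K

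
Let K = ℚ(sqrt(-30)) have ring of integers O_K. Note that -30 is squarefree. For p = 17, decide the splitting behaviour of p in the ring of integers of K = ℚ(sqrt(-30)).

split

-30 mod 4 = 2, hence disc K = 4·(-30) = -120 and O_K = ℤ[√-30].
Since gcd(17, -120) = 1 the prime 17 does not ramify.
Compute (-30/17) via Euler: 4^((17-1)/2) mod 17 = 1, so (-30/17) = 1.
(-30/17) = 1, so 17 splits.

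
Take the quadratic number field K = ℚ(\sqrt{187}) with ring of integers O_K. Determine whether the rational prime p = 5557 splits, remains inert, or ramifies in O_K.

remains prime (inert)

187 mod 4 = 3, hence disc K = 4·187 = 748 and O_K = ℤ[√187].
Since gcd(5557, 748) = 1 the prime 5557 does not ramify.
Euler's criterion: 187^2778 mod 5557 = 5556. Thus (187|5557) = -1.
(187/5557) = -1, so 5557 is inert.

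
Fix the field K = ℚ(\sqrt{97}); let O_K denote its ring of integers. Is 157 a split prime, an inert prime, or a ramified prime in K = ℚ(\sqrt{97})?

inert — (157) stays prime in O_K

d = 97 ≡ 1 (mod 4), so O_K = ℤ[(1+√97)/2] and disc(K) = d = 97.
Since gcd(157, 97) = 1 the prime 157 does not ramify.
Euler's criterion: 97^78 mod 157 = 156. Thus (97|157) = -1.
Legendre symbol -1 ⇒ 157 is inert.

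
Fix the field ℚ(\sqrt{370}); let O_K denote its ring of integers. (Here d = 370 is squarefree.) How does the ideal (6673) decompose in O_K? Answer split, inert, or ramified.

p splits

d = 370 ≡ 2 (mod 4), so O_K = ℤ[√370] and disc(K) = 4d = 1480.
Since gcd(6673, 1480) = 1 the prime 6673 does not ramify.
Legendre symbol by Euler's criterion: (370/6673) ≡ 370^3336 ≡ 1 (mod 6673), i.e. (370/6673) = 1.
Legendre symbol 1 ⇒ 6673 is split.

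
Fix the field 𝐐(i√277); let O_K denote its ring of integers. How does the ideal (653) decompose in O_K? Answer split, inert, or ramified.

-277 mod 4 = 3, hence disc K = 4·(-277) = -1108 and O_K = ℤ[√-277].
disc(K) = -1108 is not divisible by 653; 653 is unramified.
Legendre symbol by Euler's criterion: (-277/653) ≡ (-277)^326 ≡ 652 (mod 653), i.e. (-277/653) = -1.
d is a non-residue mod p, hence 653 remains inert in O_K.

653 remains inert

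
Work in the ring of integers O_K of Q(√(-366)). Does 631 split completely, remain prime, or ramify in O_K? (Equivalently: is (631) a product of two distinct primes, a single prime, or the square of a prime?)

d = -366 ≡ 2 (mod 4), so O_K = ℤ[√-366] and disc(K) = 4d = -1464.
Since gcd(631, -1464) = 1 the prime 631 does not ramify.
Compute (-366/631) via Euler: 265^((631-1)/2) mod 631 = 630, so (-366/631) = -1.
(-366/631) = -1, so 631 is inert.

p is inert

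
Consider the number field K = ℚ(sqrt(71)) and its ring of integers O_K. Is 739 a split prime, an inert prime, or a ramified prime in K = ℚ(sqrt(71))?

71 mod 4 = 3, hence disc K = 4·71 = 284 and O_K = ℤ[√71].
disc(K) = 284 is not divisible by 739; 739 is unramified.
Euler's criterion: 71^369 mod 739 = 738. Thus (71|739) = -1.
(71/739) = -1, so 739 is inert.

p is inert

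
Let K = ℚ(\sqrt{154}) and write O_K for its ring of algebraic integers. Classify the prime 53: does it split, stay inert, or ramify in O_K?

154 mod 4 = 2, hence disc K = 4·154 = 616 and O_K = ℤ[√154].
Since gcd(53, 616) = 1 the prime 53 does not ramify.
Euler's criterion: 154^26 mod 53 = 52. Thus (154|53) = -1.
Legendre symbol -1 ⇒ 53 is inert.

inert — (53) stays prime in O_K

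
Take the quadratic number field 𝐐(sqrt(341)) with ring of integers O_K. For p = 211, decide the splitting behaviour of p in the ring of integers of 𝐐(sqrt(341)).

inert

341 mod 4 = 1, hence disc K = 341 and O_K = ℤ[(1+√341)/2].
Since gcd(211, 341) = 1 the prime 211 does not ramify.
Legendre symbol by Euler's criterion: (341/211) ≡ 341^105 ≡ 210 (mod 211), i.e. (341/211) = -1.
d is a non-residue mod p, hence 211 remains inert in O_K.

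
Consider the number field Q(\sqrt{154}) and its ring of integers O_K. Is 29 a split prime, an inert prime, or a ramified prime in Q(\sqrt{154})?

split

154 mod 4 = 2, hence disc K = 4·154 = 616 and O_K = ℤ[√154].
disc(K) = 616 is not divisible by 29; 29 is unramified.
Euler's criterion: 154^14 mod 29 = 1. Thus (154|29) = 1.
d is a quadratic residue mod p, hence 29 splits in O_K.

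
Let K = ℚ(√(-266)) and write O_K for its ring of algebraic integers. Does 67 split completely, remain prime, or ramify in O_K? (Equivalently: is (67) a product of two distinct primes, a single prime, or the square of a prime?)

Since -266 ≢ 1 mod 4, the ring of integers is ℤ[√-266] with discriminant 4·(-266) = -1064.
Since gcd(67, -1064) = 1 the prime 67 does not ramify.
(-266/67) = 2^33 mod 67 = 66, giving Legendre symbol -1.
(-266/67) = -1, so 67 is inert.

p is inert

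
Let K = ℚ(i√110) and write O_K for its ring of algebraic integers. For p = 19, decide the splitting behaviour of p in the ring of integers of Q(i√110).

19 splits in O_K

-110 mod 4 = 2, hence disc K = 4·(-110) = -440 and O_K = ℤ[√-110].
Since gcd(19, -440) = 1 the prime 19 does not ramify.
Legendre symbol by Euler's criterion: (-110/19) ≡ (-110)^9 ≡ 1 (mod 19), i.e. (-110/19) = 1.
Legendre symbol 1 ⇒ 19 is split.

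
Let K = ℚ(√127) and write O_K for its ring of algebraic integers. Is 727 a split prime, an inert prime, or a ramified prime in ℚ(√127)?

p splits

d = 127 ≡ 3 (mod 4), so O_K = ℤ[√127] and disc(K) = 4d = 508.
Since gcd(727, 508) = 1 the prime 727 does not ramify.
Legendre symbol by Euler's criterion: (127/727) ≡ 127^363 ≡ 1 (mod 727), i.e. (127/727) = 1.
(127/727) = 1, so 727 splits.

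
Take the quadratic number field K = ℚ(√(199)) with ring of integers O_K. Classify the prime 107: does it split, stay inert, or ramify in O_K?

199 mod 4 = 3, hence disc K = 4·199 = 796 and O_K = ℤ[√199].
Since gcd(107, 796) = 1 the prime 107 does not ramify.
Euler's criterion: 199^53 mod 107 = 1. Thus (199|107) = 1.
Legendre symbol 1 ⇒ 107 is split.

split — (107) = 𝔭₁𝔭₂ with 𝔭₁ ≠ 𝔭₂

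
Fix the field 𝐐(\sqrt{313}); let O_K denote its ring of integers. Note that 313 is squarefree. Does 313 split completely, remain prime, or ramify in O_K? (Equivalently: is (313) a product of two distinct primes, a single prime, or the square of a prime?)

p ramifies

d = 313 ≡ 1 (mod 4), so O_K = ℤ[(1+√313)/2] and disc(K) = d = 313.
313 divides disc(K) = 313, so 313 ramifies.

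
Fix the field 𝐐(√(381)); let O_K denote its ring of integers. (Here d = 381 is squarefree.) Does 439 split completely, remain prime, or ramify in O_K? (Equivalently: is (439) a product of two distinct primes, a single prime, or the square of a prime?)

inert

d = 381 ≡ 1 (mod 4), so O_K = ℤ[(1+√381)/2] and disc(K) = d = 381.
disc(K) = 381 is not divisible by 439; 439 is unramified.
Euler's criterion: 381^219 mod 439 = 438. Thus (381|439) = -1.
(381/439) = -1, so 439 is inert.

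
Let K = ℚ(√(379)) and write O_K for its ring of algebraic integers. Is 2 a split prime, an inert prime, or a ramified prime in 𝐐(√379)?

ramified

Since 379 ≢ 1 mod 4, the ring of integers is ℤ[√379] with discriminant 4·379 = 1516.
Ramification test: 2 | 1516. The prime 2 ramifies in K.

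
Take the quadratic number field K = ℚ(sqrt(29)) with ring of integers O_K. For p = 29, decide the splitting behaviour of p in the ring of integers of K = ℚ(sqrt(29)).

29 is ramified

29 mod 4 = 1, hence disc K = 29 and O_K = ℤ[(1+√29)/2].
Ramification test: 29 | 29. The prime 29 ramifies in K.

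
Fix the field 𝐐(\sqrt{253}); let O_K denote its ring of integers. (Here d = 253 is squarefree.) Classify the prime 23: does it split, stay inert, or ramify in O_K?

Since 253 ≡ 1 mod 4, the ring of integers is ℤ[(1+√253)/2] with discriminant 253.
Ramification test: 23 | 253. The prime 23 ramifies in K.

ramifies in O_K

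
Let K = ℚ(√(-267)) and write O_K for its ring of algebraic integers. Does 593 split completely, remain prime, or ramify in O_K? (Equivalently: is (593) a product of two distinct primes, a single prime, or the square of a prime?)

splits completely

Since -267 ≡ 1 mod 4, the ring of integers is ℤ[(1+√-267)/2] with discriminant -267.
disc(K) = -267 is not divisible by 593; 593 is unramified.
Compute (-267/593) via Euler: 326^((593-1)/2) mod 593 = 1, so (-267/593) = 1.
(-267/593) = 1, so 593 splits.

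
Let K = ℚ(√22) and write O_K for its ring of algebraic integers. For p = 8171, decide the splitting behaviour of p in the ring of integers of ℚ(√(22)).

22 mod 4 = 2, hence disc K = 4·22 = 88 and O_K = ℤ[√22].
8171 ∤ 88, so 8171 is unramified.
Legendre symbol by Euler's criterion: (22/8171) ≡ 22^4085 ≡ 1 (mod 8171), i.e. (22/8171) = 1.
d is a quadratic residue mod p, hence 8171 splits in O_K.

split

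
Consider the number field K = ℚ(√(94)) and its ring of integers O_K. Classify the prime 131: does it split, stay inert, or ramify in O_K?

131 splits in O_K

94 mod 4 = 2, hence disc K = 4·94 = 376 and O_K = ℤ[√94].
Since gcd(131, 376) = 1 the prime 131 does not ramify.
Legendre symbol by Euler's criterion: (94/131) ≡ 94^65 ≡ 1 (mod 131), i.e. (94/131) = 1.
Legendre symbol 1 ⇒ 131 is split.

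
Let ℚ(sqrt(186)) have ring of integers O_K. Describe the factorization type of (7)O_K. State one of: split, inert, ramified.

7 splits in O_K

186 mod 4 = 2, hence disc K = 4·186 = 744 and O_K = ℤ[√186].
Since gcd(7, 744) = 1 the prime 7 does not ramify.
Compute (186/7) via Euler: 4^((7-1)/2) mod 7 = 1, so (186/7) = 1.
(186/7) = 1, so 7 splits.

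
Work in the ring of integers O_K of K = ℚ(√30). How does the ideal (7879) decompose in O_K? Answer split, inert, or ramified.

7879 remains inert

d = 30 ≡ 2 (mod 4), so O_K = ℤ[√30] and disc(K) = 4d = 120.
disc(K) = 120 is not divisible by 7879; 7879 is unramified.
Compute (30/7879) via Euler: 30^((7879-1)/2) mod 7879 = 7878, so (30/7879) = -1.
(30/7879) = -1, so 7879 is inert.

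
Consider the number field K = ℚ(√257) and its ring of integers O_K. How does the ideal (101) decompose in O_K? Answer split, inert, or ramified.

d = 257 ≡ 1 (mod 4), so O_K = ℤ[(1+√257)/2] and disc(K) = d = 257.
101 ∤ 257, so 101 is unramified.
(257/101) = 55^50 mod 101 = 100, giving Legendre symbol -1.
Legendre symbol -1 ⇒ 101 is inert.

inert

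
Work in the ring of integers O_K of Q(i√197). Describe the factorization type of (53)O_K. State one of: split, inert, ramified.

p splits

-197 mod 4 = 3, hence disc K = 4·(-197) = -788 and O_K = ℤ[√-197].
Since gcd(53, -788) = 1 the prime 53 does not ramify.
Legendre symbol by Euler's criterion: (-197/53) ≡ (-197)^26 ≡ 1 (mod 53), i.e. (-197/53) = 1.
d is a quadratic residue mod p, hence 53 splits in O_K.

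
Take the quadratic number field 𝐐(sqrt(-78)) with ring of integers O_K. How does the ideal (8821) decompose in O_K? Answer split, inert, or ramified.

-78 mod 4 = 2, hence disc K = 4·(-78) = -312 and O_K = ℤ[√-78].
disc(K) = -312 is not divisible by 8821; 8821 is unramified.
Compute (-78/8821) via Euler: 8743^((8821-1)/2) mod 8821 = 1, so (-78/8821) = 1.
d is a quadratic residue mod p, hence 8821 splits in O_K.

split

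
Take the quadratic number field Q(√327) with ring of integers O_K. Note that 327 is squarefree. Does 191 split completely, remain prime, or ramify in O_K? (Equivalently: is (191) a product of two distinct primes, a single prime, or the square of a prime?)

d = 327 ≡ 3 (mod 4), so O_K = ℤ[√327] and disc(K) = 4d = 1308.
disc(K) = 1308 is not divisible by 191; 191 is unramified.
Legendre symbol by Euler's criterion: (327/191) ≡ 327^95 ≡ 1 (mod 191), i.e. (327/191) = 1.
Legendre symbol 1 ⇒ 191 is split.

splits completely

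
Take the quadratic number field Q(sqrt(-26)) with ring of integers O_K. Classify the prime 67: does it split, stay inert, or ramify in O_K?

67 remains inert

d = -26 ≡ 2 (mod 4), so O_K = ℤ[√-26] and disc(K) = 4d = -104.
67 ∤ -104, so 67 is unramified.
(-26/67) = 41^33 mod 67 = 66, giving Legendre symbol -1.
d is a non-residue mod p, hence 67 remains inert in O_K.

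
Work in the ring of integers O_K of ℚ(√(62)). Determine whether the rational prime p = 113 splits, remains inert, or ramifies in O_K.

Since 62 ≢ 1 mod 4, the ring of integers is ℤ[√62] with discriminant 4·62 = 248.
disc(K) = 248 is not divisible by 113; 113 is unramified.
Legendre symbol by Euler's criterion: (62/113) ≡ 62^56 ≡ 1 (mod 113), i.e. (62/113) = 1.
d is a quadratic residue mod p, hence 113 splits in O_K.

split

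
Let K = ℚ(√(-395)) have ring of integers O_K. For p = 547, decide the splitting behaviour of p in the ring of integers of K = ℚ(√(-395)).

Since -395 ≡ 1 mod 4, the ring of integers is ℤ[(1+√-395)/2] with discriminant -395.
547 ∤ -395, so 547 is unramified.
Euler's criterion: (-395)^273 mod 547 = 546. Thus (-395|547) = -1.
(-395/547) = -1, so 547 is inert.

p is inert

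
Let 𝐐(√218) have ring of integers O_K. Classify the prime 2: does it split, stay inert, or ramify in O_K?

218 mod 4 = 2, hence disc K = 4·218 = 872 and O_K = ℤ[√218].
2 divides disc(K) = 872, so 2 ramifies.

p ramifies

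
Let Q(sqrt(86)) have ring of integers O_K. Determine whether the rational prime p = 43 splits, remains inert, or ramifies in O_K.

43 is ramified

Since 86 ≢ 1 mod 4, the ring of integers is ℤ[√86] with discriminant 4·86 = 344.
43 divides disc(K) = 344, so 43 ramifies.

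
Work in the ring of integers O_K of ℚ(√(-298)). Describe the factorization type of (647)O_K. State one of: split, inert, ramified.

splits completely

Since -298 ≢ 1 mod 4, the ring of integers is ℤ[√-298] with discriminant 4·(-298) = -1192.
disc(K) = -1192 is not divisible by 647; 647 is unramified.
Compute (-298/647) via Euler: 349^((647-1)/2) mod 647 = 1, so (-298/647) = 1.
d is a quadratic residue mod p, hence 647 splits in O_K.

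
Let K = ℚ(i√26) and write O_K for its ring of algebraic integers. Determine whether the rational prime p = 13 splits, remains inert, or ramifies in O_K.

13 is ramified

d = -26 ≡ 2 (mod 4), so O_K = ℤ[√-26] and disc(K) = 4d = -104.
disc(K) = -104 = 13·(-8), so p = 13 is ramified.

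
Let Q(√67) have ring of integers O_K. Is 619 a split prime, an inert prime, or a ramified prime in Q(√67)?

remains prime (inert)

67 mod 4 = 3, hence disc K = 4·67 = 268 and O_K = ℤ[√67].
disc(K) = 268 is not divisible by 619; 619 is unramified.
Compute (67/619) via Euler: 67^((619-1)/2) mod 619 = 618, so (67/619) = -1.
(67/619) = -1, so 619 is inert.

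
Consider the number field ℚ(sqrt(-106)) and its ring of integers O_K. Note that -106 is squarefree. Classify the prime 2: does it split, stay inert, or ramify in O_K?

-106 mod 4 = 2, hence disc K = 4·(-106) = -424 and O_K = ℤ[√-106].
2 divides disc(K) = -424, so 2 ramifies.

2 is ramified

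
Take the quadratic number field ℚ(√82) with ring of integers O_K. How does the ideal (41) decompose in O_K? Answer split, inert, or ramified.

82 mod 4 = 2, hence disc K = 4·82 = 328 and O_K = ℤ[√82].
41 divides disc(K) = 328, so 41 ramifies.

41 is ramified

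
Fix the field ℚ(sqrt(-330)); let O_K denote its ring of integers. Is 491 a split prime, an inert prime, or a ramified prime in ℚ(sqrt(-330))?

split — (491) = 𝔭₁𝔭₂ with 𝔭₁ ≠ 𝔭₂

d = -330 ≡ 2 (mod 4), so O_K = ℤ[√-330] and disc(K) = 4d = -1320.
491 ∤ -1320, so 491 is unramified.
Euler's criterion: (-330)^245 mod 491 = 1. Thus (-330|491) = 1.
Legendre symbol 1 ⇒ 491 is split.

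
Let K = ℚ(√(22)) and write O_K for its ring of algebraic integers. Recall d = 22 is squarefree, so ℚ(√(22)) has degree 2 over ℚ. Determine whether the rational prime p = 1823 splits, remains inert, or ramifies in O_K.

split

d = 22 ≡ 2 (mod 4), so O_K = ℤ[√22] and disc(K) = 4d = 88.
Since gcd(1823, 88) = 1 the prime 1823 does not ramify.
Euler's criterion: 22^911 mod 1823 = 1. Thus (22|1823) = 1.
d is a quadratic residue mod p, hence 1823 splits in O_K.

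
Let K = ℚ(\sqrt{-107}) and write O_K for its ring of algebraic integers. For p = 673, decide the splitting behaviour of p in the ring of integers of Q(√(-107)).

673 remains inert

Since -107 ≡ 1 mod 4, the ring of integers is ℤ[(1+√-107)/2] with discriminant -107.
disc(K) = -107 is not divisible by 673; 673 is unramified.
Legendre symbol by Euler's criterion: (-107/673) ≡ (-107)^336 ≡ 672 (mod 673), i.e. (-107/673) = -1.
d is a non-residue mod p, hence 673 remains inert in O_K.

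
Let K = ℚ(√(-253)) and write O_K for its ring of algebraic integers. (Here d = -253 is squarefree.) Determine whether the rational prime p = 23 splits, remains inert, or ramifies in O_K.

ramifies in O_K

Since -253 ≢ 1 mod 4, the ring of integers is ℤ[√-253] with discriminant 4·(-253) = -1012.
disc(K) = -1012 = 23·(-44), so p = 23 is ramified.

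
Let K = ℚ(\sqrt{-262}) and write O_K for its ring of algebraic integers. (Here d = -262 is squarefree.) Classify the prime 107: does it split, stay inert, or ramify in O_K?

remains prime (inert)

Since -262 ≢ 1 mod 4, the ring of integers is ℤ[√-262] with discriminant 4·(-262) = -1048.
disc(K) = -1048 is not divisible by 107; 107 is unramified.
(-262/107) = 59^53 mod 107 = 106, giving Legendre symbol -1.
Legendre symbol -1 ⇒ 107 is inert.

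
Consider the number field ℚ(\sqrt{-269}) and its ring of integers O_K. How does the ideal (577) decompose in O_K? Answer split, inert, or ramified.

d = -269 ≡ 3 (mod 4), so O_K = ℤ[√-269] and disc(K) = 4d = -1076.
disc(K) = -1076 is not divisible by 577; 577 is unramified.
Compute (-269/577) via Euler: 308^((577-1)/2) mod 577 = 576, so (-269/577) = -1.
(-269/577) = -1, so 577 is inert.

p is inert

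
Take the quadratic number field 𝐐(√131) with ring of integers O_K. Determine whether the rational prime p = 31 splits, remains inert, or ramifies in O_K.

Since 131 ≢ 1 mod 4, the ring of integers is ℤ[√131] with discriminant 4·131 = 524.
disc(K) = 524 is not divisible by 31; 31 is unramified.
Legendre symbol by Euler's criterion: (131/31) ≡ 131^15 ≡ 1 (mod 31), i.e. (131/31) = 1.
d is a quadratic residue mod p, hence 31 splits in O_K.

split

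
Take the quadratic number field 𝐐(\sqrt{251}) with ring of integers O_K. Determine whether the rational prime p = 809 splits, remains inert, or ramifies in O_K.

d = 251 ≡ 3 (mod 4), so O_K = ℤ[√251] and disc(K) = 4d = 1004.
809 ∤ 1004, so 809 is unramified.
Legendre symbol by Euler's criterion: (251/809) ≡ 251^404 ≡ 808 (mod 809), i.e. (251/809) = -1.
(251/809) = -1, so 809 is inert.

inert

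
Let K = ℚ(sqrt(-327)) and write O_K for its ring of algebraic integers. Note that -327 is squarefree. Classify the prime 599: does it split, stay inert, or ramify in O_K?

split — (599) = 𝔭₁𝔭₂ with 𝔭₁ ≠ 𝔭₂

-327 mod 4 = 1, hence disc K = -327 and O_K = ℤ[(1+√-327)/2].
disc(K) = -327 is not divisible by 599; 599 is unramified.
(-327/599) = 272^299 mod 599 = 1, giving Legendre symbol 1.
Legendre symbol 1 ⇒ 599 is split.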